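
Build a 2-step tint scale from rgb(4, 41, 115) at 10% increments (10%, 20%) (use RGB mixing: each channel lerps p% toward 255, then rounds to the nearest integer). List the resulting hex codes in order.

#1d3e81, #36548f

10%: (4 + 25.1 = 29.1→29, 41 + 21.4 = 62.4→62, 115 + 14 = 129→129) → #1d3e81
20%: (4 + 50.2 = 54.2→54, 41 + 42.8 = 83.8→84, 115 + 28 = 143→143) → #36548f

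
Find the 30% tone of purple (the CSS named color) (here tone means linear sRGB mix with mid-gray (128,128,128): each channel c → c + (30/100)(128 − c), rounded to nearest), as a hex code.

#802680

CSS purple is rgb(128, 0, 128).
A 30% tone moves each channel 30% toward 128:
  R: 128 + 0 = 128 → 128
  G: 0 + 0.3×(128−0) = 0 + 38.4 = 38.4 → 38
  B: 128 + 0.3×(128−128) = 128 + 0 = 128 → 128
rgb(128, 38, 128) = #802680.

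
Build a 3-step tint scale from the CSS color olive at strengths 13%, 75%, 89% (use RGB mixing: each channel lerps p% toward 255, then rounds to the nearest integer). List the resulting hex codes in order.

#919121, #DFDFBF, #F1F1E3

CSS olive is rgb(128, 128, 0).
13%: (128 + 16.51 = 144.51→145, 128 + 16.51 = 144.51→145, 0 + 33.15 = 33.15→33) → #919121
75%: (128 + 95.25 = 223.25→223, 128 + 95.25 = 223.25→223, 0 + 191.25 = 191.25→191) → #DFDFBF
89%: (128 + 113.03 = 241.03→241, 128 + 113.03 = 241.03→241, 0 + 226.95 = 226.95→227) → #F1F1E3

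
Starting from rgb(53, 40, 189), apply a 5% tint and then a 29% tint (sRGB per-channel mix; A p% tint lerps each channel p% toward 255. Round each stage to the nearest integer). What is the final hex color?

A 5% tint moves each channel 5% toward 255:
  R: 53 + 0.05×(255−53) = 53 + 10.1 = 63.1 → 63
  G: 40 + 0.05×(255−40) = 40 + 10.75 = 50.75 → 51
  B: 189 + 0.05×(255−189) = 189 + 3.3 = 192.3 → 192
After the tint: rgb(63, 51, 192) = #3F33C0.
Per channel, c → c + 0.29(255 − c):
  R: 63 + 0.29×(255−63) = 63 + 55.68 = 118.68 → 119
  G: 51 + 59.16 = 110.16 → 110
  B: 192 + 0.29×(255−192) = 192 + 18.27 = 210.27 → 210
rgb(119, 110, 210) = #776ED2.

#776ED2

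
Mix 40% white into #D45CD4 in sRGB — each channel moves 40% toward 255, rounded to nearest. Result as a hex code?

#E59DE5

#D45CD4 is rgb(212, 92, 212).
Per channel, c → c + 0.4(255 − c):
  R: 212 + 17.2 = 229.2 → 229
  G: 92 + 0.4×(255−92) = 92 + 65.2 = 157.2 → 157
  B: 212 + 0.4×(255−212) = 212 + 17.2 = 229.2 → 229
rgb(229, 157, 229) = #E59DE5.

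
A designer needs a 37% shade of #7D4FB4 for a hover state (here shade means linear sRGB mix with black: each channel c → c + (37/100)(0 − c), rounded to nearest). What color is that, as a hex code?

#7D4FB4 is rgb(125, 79, 180).
Per channel, c → c + 0.37(0 − c):
  R: 125 + 0.37×(0−125) = 125 − 46.25 = 78.75 → 79
  G: 79 − 29.23 = 49.77 → 50
  B: 180 − 66.6 = 113.4 → 113
rgb(79, 50, 113) = #4F3271.

#4F3271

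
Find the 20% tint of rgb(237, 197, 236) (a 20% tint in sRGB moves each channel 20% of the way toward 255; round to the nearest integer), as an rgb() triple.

A 20% tint moves each channel 20% toward 255:
  R: 237 + 0.2×(255−237) = 237 + 3.6 = 240.6 → 241
  G: 197 + 11.6 = 208.6 → 209
  B: 236 + 0.2×(255−236) = 236 + 3.8 = 239.8 → 240

rgb(241, 209, 240)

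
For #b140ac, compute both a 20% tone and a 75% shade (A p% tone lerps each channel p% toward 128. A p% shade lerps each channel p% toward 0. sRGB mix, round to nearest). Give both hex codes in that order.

#a74da3, #2c102b

#b140ac is rgb(177, 64, 172).
20% tone:
  R: 177 − 9.8 = 167.2 → 167
  G: 64 + 0.2×(128−64) = 64 + 12.8 = 76.8 → 77
  B: 172 − 8.8 = 163.2 → 163
  → #a74da3
75% shade:
  R: 177 − 132.75 = 44.25 → 44
  G: 64 + 0.75×(0−64) = 64 − 48 = 16 → 16
  B: 172 + 0.75×(0−172) = 172 − 129 = 43 → 43
  → #2c102b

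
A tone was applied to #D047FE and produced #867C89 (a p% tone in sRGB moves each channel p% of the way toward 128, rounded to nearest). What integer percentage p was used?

#D047FE is rgb(208, 71, 254); #867C89 is rgb(134, 124, 137).
On the B channel (widest range): 137 ≈ 254 + (p/100)(128 − 254), so p ≈ 100×(137 − 254)/(128 − 254) = -11700/-126 = 92.86.
p = 93 reproduces all three channels after rounding.

93%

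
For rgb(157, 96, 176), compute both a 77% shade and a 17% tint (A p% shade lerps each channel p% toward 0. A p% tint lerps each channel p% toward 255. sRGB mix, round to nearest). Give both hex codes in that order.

77% shade:
  R: 157 + 0.77×(0−157) = 157 − 120.89 = 36.11 → 36
  G: 96 + 0.77×(0−96) = 96 − 73.92 = 22.08 → 22
  B: 176 + 0.77×(0−176) = 176 − 135.52 = 40.48 → 40
  → #241628
17% tint:
  R: 157 + 0.17×(255−157) = 157 + 16.66 = 173.66 → 174
  G: 96 + 27.03 = 123.03 → 123
  B: 176 + 0.17×(255−176) = 176 + 13.43 = 189.43 → 189
  → #AE7BBD

#241628, #AE7BBD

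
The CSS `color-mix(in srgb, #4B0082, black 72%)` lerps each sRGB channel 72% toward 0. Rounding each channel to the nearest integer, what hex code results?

#4B0082 is rgb(75, 0, 130).
Lerp each channel 72% toward 0:
  R: 75 + 0.72×(0−75) = 75 − 54 = 21 → 21
  G: 0 + 0 = 0 → 0
  B: 130 + 0.72×(0−130) = 130 − 93.6 = 36.4 → 36
rgb(21, 0, 36) = #150024.

#150024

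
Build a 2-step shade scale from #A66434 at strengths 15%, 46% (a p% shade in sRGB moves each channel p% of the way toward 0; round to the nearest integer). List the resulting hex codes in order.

#A66434 is rgb(166, 100, 52).
15%: (166 − 24.9 = 141.1→141, 100 − 15 = 85→85, 52 − 7.8 = 44.2→44) → #8D552C
46%: (166 − 76.36 = 89.64→90, 100 − 46 = 54→54, 52 − 23.92 = 28.08→28) → #5A361C

#8D552C, #5A361C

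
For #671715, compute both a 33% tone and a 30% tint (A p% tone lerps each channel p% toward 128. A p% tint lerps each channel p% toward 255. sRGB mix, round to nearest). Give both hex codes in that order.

#671715 is rgb(103, 23, 21).
33% tone:
  R: 103 + 0.33×(128−103) = 103 + 8.25 = 111.25 → 111
  G: 23 + 0.33×(128−23) = 23 + 34.65 = 57.65 → 58
  B: 21 + 0.33×(128−21) = 21 + 35.31 = 56.31 → 56
  → #6f3a38
30% tint:
  R: 103 + 0.3×(255−103) = 103 + 45.6 = 148.6 → 149
  G: 23 + 0.3×(255−23) = 23 + 69.6 = 92.6 → 93
  B: 21 + 0.3×(255−21) = 21 + 70.2 = 91.2 → 91
  → #955d5b

#6f3a38, #955d5b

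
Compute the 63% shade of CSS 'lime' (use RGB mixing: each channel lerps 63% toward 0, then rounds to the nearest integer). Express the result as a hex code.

CSS lime is rgb(0, 255, 0).
Per channel, c → c + 0.63(0 − c):
  R: 0 + 0.63×(0−0) = 0 + 0 = 0 → 0
  G: 255 + 0.63×(0−255) = 255 − 160.65 = 94.35 → 94
  B: 0 + 0.63×(0−0) = 0 + 0 = 0 → 0
rgb(0, 94, 0) = #005E00.

#005E00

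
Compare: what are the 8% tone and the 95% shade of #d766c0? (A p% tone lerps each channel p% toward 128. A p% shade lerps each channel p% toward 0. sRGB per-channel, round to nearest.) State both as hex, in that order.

#d766c0 is rgb(215, 102, 192).
8% tone:
  R: 215 + 0.08×(128−215) = 215 − 6.96 = 208.04 → 208
  G: 102 + 0.08×(128−102) = 102 + 2.08 = 104.08 → 104
  B: 192 + 0.08×(128−192) = 192 − 5.12 = 186.88 → 187
  → #d068bb
95% shade:
  R: 215 + 0.95×(0−215) = 215 − 204.25 = 10.75 → 11
  G: 102 + 0.95×(0−102) = 102 − 96.9 = 5.1 → 5
  B: 192 + 0.95×(0−192) = 192 − 182.4 = 9.6 → 10
  → #0b050a

#d068bb, #0b050a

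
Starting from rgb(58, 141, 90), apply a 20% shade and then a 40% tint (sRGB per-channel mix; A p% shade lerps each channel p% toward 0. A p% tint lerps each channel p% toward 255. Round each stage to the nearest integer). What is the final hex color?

#82AA91

Lerp each channel 20% toward 0:
  R: 58 − 11.6 = 46.4 → 46
  G: 141 + 0.2×(0−141) = 141 − 28.2 = 112.8 → 113
  B: 90 + 0.2×(0−90) = 90 − 18 = 72 → 72
After the shade: rgb(46, 113, 72) = #2E7148.
A 40% tint moves each channel 40% toward 255:
  R: 46 + 0.4×(255−46) = 46 + 83.6 = 129.6 → 130
  G: 113 + 56.8 = 169.8 → 170
  B: 72 + 73.2 = 145.2 → 145
rgb(130, 170, 145) = #82AA91.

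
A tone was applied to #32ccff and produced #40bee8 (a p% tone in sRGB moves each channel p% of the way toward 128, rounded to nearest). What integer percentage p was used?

#32ccff is rgb(50, 204, 255); #40bee8 is rgb(64, 190, 232).
On the B channel (widest range): 232 ≈ 255 + (p/100)(128 − 255), so p ≈ 100×(232 − 255)/(128 − 255) = -2300/-127 = 18.11.
p = 18 reproduces all three channels after rounding.

18%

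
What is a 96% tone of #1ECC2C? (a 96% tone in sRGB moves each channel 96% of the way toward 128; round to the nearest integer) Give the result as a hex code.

#7C837D

#1ECC2C is rgb(30, 204, 44).
Per channel, c → c + 0.96(128 − c):
  R: 30 + 94.08 = 124.08 → 124
  G: 204 + 0.96×(128−204) = 204 − 72.96 = 131.04 → 131
  B: 44 + 0.96×(128−44) = 44 + 80.64 = 124.64 → 125
rgb(124, 131, 125) = #7C837D.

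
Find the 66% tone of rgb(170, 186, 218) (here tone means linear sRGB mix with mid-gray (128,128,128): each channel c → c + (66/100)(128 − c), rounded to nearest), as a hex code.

Per channel, c → c + 0.66(128 − c):
  R: 170 − 27.72 = 142.28 → 142
  G: 186 − 38.28 = 147.72 → 148
  B: 218 + 0.66×(128−218) = 218 − 59.4 = 158.6 → 159
rgb(142, 148, 159) = #8E949F.

#8E949F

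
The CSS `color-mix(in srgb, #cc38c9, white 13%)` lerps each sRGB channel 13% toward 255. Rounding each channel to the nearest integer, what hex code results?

#d352d0

#cc38c9 is rgb(204, 56, 201).
Per channel, c → c + 0.13(255 − c):
  R: 204 + 6.63 = 210.63 → 211
  G: 56 + 0.13×(255−56) = 56 + 25.87 = 81.87 → 82
  B: 201 + 0.13×(255−201) = 201 + 7.02 = 208.02 → 208
rgb(211, 82, 208) = #d352d0.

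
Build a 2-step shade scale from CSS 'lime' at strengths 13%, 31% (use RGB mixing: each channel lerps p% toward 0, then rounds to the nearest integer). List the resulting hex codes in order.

CSS lime is rgb(0, 255, 0).
13%: (0→0, 255 − 33.15 = 221.85→222, 0→0) → #00DE00
31%: (0→0, 255 − 79.05 = 175.95→176, 0→0) → #00B000

#00DE00, #00B000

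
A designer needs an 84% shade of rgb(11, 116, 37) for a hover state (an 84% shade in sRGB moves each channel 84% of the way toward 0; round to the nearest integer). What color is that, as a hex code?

#021306

An 84% shade moves each channel 84% toward 0:
  R: 11 + 0.84×(0−11) = 11 − 9.24 = 1.76 → 2
  G: 116 + 0.84×(0−116) = 116 − 97.44 = 18.56 → 19
  B: 37 + 0.84×(0−37) = 37 − 31.08 = 5.92 → 6
rgb(2, 19, 6) = #021306.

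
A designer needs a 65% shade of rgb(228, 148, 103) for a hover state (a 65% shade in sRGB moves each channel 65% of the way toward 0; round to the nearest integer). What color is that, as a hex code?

#503424

Lerp each channel 65% toward 0:
  R: 228 + 0.65×(0−228) = 228 − 148.2 = 79.8 → 80
  G: 148 + 0.65×(0−148) = 148 − 96.2 = 51.8 → 52
  B: 103 − 66.95 = 36.05 → 36
rgb(80, 52, 36) = #503424.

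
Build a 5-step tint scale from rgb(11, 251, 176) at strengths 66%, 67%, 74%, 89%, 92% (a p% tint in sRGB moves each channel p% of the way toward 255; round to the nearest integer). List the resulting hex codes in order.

66%: (11 + 161.04 = 172.04→172, 251 + 2.64 = 253.64→254, 176 + 52.14 = 228.14→228) → #ACFEE4
67%: (11 + 163.48 = 174.48→174, 251 + 2.68 = 253.68→254, 176 + 52.93 = 228.93→229) → #AEFEE5
74%: (11 + 180.56 = 191.56→192, 251 + 2.96 = 253.96→254, 176 + 58.46 = 234.46→234) → #C0FEEA
89%: (11 + 217.16 = 228.16→228, 251 + 3.56 = 254.56→255, 176 + 70.31 = 246.31→246) → #E4FFF6
92%: (11 + 224.48 = 235.48→235, 251 + 3.68 = 254.68→255, 176 + 72.68 = 248.68→249) → #EBFFF9

#ACFEE4, #AEFEE5, #C0FEEA, #E4FFF6, #EBFFF9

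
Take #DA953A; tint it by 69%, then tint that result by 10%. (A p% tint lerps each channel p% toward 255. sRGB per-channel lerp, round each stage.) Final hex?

#DA953A is rgb(218, 149, 58).
A 69% tint moves each channel 69% toward 255:
  R: 218 + 25.53 = 243.53 → 244
  G: 149 + 0.69×(255−149) = 149 + 73.14 = 222.14 → 222
  B: 58 + 135.93 = 193.93 → 194
After the tint: rgb(244, 222, 194) = #F4DEC2.
Per channel, c → c + 0.1(255 − c):
  R: 244 + 0.1×(255−244) = 244 + 1.1 = 245.1 → 245
  G: 222 + 0.1×(255−222) = 222 + 3.3 = 225.3 → 225
  B: 194 + 0.1×(255−194) = 194 + 6.1 = 200.1 → 200
rgb(245, 225, 200) = #F5E1C8.

#F5E1C8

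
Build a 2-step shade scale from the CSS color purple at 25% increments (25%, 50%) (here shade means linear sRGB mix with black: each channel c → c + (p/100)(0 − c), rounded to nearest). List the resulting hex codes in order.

CSS purple is rgb(128, 0, 128).
25%: (128 − 32 = 96→96, 0→0, 128 − 32 = 96→96) → #600060
50%: (128 − 64 = 64→64, 0→0, 128 − 64 = 64→64) → #400040

#600060, #400040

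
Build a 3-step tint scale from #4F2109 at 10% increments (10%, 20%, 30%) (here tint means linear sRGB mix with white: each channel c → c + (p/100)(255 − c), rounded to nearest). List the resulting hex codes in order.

#4F2109 is rgb(79, 33, 9).
10%: (79 + 17.6 = 96.6→97, 33 + 22.2 = 55.2→55, 9 + 24.6 = 33.6→34) → #613722
20%: (79 + 35.2 = 114.2→114, 33 + 44.4 = 77.4→77, 9 + 49.2 = 58.2→58) → #724D3A
30%: (79 + 52.8 = 131.8→132, 33 + 66.6 = 99.6→100, 9 + 73.8 = 82.8→83) → #846453

#613722, #724D3A, #846453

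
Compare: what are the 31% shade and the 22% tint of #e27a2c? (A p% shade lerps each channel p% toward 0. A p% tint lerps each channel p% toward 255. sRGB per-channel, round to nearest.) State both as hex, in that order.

#9c541e, #e8975a

#e27a2c is rgb(226, 122, 44).
31% shade:
  R: 226 + 0.31×(0−226) = 226 − 70.06 = 155.94 → 156
  G: 122 + 0.31×(0−122) = 122 − 37.82 = 84.18 → 84
  B: 44 + 0.31×(0−44) = 44 − 13.64 = 30.36 → 30
  → #9c541e
22% tint:
  R: 226 + 0.22×(255−226) = 226 + 6.38 = 232.38 → 232
  G: 122 + 29.26 = 151.26 → 151
  B: 44 + 46.42 = 90.42 → 90
  → #e8975a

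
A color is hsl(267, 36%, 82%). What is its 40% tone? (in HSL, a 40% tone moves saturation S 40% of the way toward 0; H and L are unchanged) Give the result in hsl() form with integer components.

S moves 40% from 36 toward 0: 36 − 14.4 = 21.6 → 22.
H and L are unchanged.

hsl(267, 22%, 82%)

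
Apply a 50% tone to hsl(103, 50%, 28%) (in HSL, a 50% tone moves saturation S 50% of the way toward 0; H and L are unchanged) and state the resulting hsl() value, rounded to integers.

hsl(103, 25%, 28%)

S moves 50% from 50 toward 0: 50 − 25 = 25 → 25.
H and L are unchanged.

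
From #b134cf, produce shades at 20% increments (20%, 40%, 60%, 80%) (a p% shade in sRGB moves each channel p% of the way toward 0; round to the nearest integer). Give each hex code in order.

#b134cf is rgb(177, 52, 207).
20%: (177 − 35.4 = 141.6→142, 52 − 10.4 = 41.6→42, 207 − 41.4 = 165.6→166) → #8e2aa6
40%: (177 − 70.8 = 106.2→106, 52 − 20.8 = 31.2→31, 207 − 82.8 = 124.2→124) → #6a1f7c
60%: (177 − 106.2 = 70.8→71, 52 − 31.2 = 20.8→21, 207 − 124.2 = 82.8→83) → #471553
80%: (177 − 141.6 = 35.4→35, 52 − 41.6 = 10.4→10, 207 − 165.6 = 41.4→41) → #230a29

#8e2aa6, #6a1f7c, #471553, #230a29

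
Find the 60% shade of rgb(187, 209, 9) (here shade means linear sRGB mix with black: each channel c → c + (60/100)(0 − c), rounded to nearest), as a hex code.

#4b5404

Lerp each channel 60% toward 0:
  R: 187 + 0.6×(0−187) = 187 − 112.2 = 74.8 → 75
  G: 209 + 0.6×(0−209) = 209 − 125.4 = 83.6 → 84
  B: 9 − 5.4 = 3.6 → 4
rgb(75, 84, 4) = #4b5404.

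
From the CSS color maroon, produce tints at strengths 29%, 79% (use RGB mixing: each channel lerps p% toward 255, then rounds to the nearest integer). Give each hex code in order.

#A54A4A, #E4C9C9

CSS maroon is rgb(128, 0, 0).
29%: (128 + 36.83 = 164.83→165, 0 + 73.95 = 73.95→74, 0 + 73.95 = 73.95→74) → #A54A4A
79%: (128 + 100.33 = 228.33→228, 0 + 201.45 = 201.45→201, 0 + 201.45 = 201.45→201) → #E4C9C9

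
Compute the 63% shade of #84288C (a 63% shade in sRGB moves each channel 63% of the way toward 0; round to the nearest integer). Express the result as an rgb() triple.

#84288C is rgb(132, 40, 140).
A 63% shade moves each channel 63% toward 0:
  R: 132 + 0.63×(0−132) = 132 − 83.16 = 48.84 → 49
  G: 40 + 0.63×(0−40) = 40 − 25.2 = 14.8 → 15
  B: 140 + 0.63×(0−140) = 140 − 88.2 = 51.8 → 52

rgb(49, 15, 52)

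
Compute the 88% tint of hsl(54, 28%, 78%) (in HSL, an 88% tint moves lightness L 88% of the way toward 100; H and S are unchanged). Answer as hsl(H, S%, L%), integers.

L moves 88% from 78 toward 100: 78 + 19.36 = 97.36 → 97.
H and S are unchanged.

hsl(54, 28%, 97%)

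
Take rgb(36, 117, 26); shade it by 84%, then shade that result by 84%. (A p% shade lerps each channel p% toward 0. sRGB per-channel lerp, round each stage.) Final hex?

#010301

An 84% shade moves each channel 84% toward 0:
  R: 36 − 30.24 = 5.76 → 6
  G: 117 + 0.84×(0−117) = 117 − 98.28 = 18.72 → 19
  B: 26 + 0.84×(0−26) = 26 − 21.84 = 4.16 → 4
After the shade: rgb(6, 19, 4) = #061304.
Lerp each channel 84% toward 0:
  R: 6 + 0.84×(0−6) = 6 − 5.04 = 0.96 → 1
  G: 19 − 15.96 = 3.04 → 3
  B: 4 − 3.36 = 0.64 → 1
rgb(1, 3, 1) = #010301.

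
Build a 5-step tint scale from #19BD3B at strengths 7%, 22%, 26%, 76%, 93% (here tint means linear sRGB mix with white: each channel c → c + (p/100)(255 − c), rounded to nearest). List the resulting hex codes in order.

#19BD3B is rgb(25, 189, 59).
7%: (25 + 16.1 = 41.1→41, 189 + 4.62 = 193.62→194, 59 + 13.72 = 72.72→73) → #29C249
22%: (25 + 50.6 = 75.6→76, 189 + 14.52 = 203.52→204, 59 + 43.12 = 102.12→102) → #4CCC66
26%: (25 + 59.8 = 84.8→85, 189 + 17.16 = 206.16→206, 59 + 50.96 = 109.96→110) → #55CE6E
76%: (25 + 174.8 = 199.8→200, 189 + 50.16 = 239.16→239, 59 + 148.96 = 207.96→208) → #C8EFD0
93%: (25 + 213.9 = 238.9→239, 189 + 61.38 = 250.38→250, 59 + 182.28 = 241.28→241) → #EFFAF1

#29C249, #4CCC66, #55CE6E, #C8EFD0, #EFFAF1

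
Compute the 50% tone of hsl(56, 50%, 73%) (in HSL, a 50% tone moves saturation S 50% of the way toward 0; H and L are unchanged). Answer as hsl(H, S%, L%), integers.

hsl(56, 25%, 73%)

S moves 50% from 50 toward 0: 50 − 25 = 25 → 25.
H and L are unchanged.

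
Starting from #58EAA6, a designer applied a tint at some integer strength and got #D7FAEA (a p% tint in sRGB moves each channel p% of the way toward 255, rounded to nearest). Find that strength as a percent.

76%

#58EAA6 is rgb(88, 234, 166); #D7FAEA is rgb(215, 250, 234).
On the R channel (widest range): 215 ≈ 88 + (p/100)(255 − 88), so p ≈ 100×(215 − 88)/(255 − 88) = 12700/167 = 76.05.
p = 76 reproduces all three channels after rounding.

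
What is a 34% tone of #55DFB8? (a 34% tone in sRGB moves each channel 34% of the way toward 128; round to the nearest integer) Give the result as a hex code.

#55DFB8 is rgb(85, 223, 184).
Per channel, c → c + 0.34(128 − c):
  R: 85 + 0.34×(128−85) = 85 + 14.62 = 99.62 → 100
  G: 223 − 32.3 = 190.7 → 191
  B: 184 + 0.34×(128−184) = 184 − 19.04 = 164.96 → 165
rgb(100, 191, 165) = #64BFA5.

#64BFA5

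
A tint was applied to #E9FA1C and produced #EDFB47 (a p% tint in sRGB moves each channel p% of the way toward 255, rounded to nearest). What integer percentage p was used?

19%

#E9FA1C is rgb(233, 250, 28); #EDFB47 is rgb(237, 251, 71).
On the B channel (widest range): 71 ≈ 28 + (p/100)(255 − 28), so p ≈ 100×(71 − 28)/(255 − 28) = 4300/227 = 18.94.
p = 19 reproduces all three channels after rounding.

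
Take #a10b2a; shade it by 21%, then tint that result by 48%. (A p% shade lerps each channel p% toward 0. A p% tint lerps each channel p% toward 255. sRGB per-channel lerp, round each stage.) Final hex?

#a10b2a is rgb(161, 11, 42).
A 21% shade moves each channel 21% toward 0:
  R: 161 + 0.21×(0−161) = 161 − 33.81 = 127.19 → 127
  G: 11 + 0.21×(0−11) = 11 − 2.31 = 8.69 → 9
  B: 42 + 0.21×(0−42) = 42 − 8.82 = 33.18 → 33
After the shade: rgb(127, 9, 33) = #7f0921.
A 48% tint moves each channel 48% toward 255:
  R: 127 + 61.44 = 188.44 → 188
  G: 9 + 118.08 = 127.08 → 127
  B: 33 + 106.56 = 139.56 → 140
rgb(188, 127, 140) = #bc7f8c.

#bc7f8c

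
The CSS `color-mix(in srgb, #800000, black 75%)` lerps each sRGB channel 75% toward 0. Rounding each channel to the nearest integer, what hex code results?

#200000

#800000 is rgb(128, 0, 0).
A 75% shade moves each channel 75% toward 0:
  R: 128 − 96 = 32 → 32
  G: 0 + 0.75×(0−0) = 0 + 0 = 0 → 0
  B: 0 + 0.75×(0−0) = 0 + 0 = 0 → 0
rgb(32, 0, 0) = #200000.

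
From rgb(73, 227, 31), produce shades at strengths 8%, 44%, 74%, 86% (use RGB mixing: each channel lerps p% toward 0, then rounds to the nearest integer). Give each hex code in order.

8%: (73 − 5.84 = 67.16→67, 227 − 18.16 = 208.84→209, 31 − 2.48 = 28.52→29) → #43D11D
44%: (73 − 32.12 = 40.88→41, 227 − 99.88 = 127.12→127, 31 − 13.64 = 17.36→17) → #297F11
74%: (73 − 54.02 = 18.98→19, 227 − 167.98 = 59.02→59, 31 − 22.94 = 8.06→8) → #133B08
86%: (73 − 62.78 = 10.22→10, 227 − 195.22 = 31.78→32, 31 − 26.66 = 4.34→4) → #0A2004

#43D11D, #297F11, #133B08, #0A2004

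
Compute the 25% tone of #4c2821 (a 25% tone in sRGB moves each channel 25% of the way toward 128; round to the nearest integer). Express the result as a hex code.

#4c2821 is rgb(76, 40, 33).
Per channel, c → c + 0.25(128 − c):
  R: 76 + 13 = 89 → 89
  G: 40 + 0.25×(128−40) = 40 + 22 = 62 → 62
  B: 33 + 0.25×(128−33) = 33 + 23.75 = 56.75 → 57
rgb(89, 62, 57) = #593e39.

#593e39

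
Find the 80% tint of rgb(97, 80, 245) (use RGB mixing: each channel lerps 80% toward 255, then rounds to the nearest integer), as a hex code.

Per channel, c → c + 0.8(255 − c):
  R: 97 + 0.8×(255−97) = 97 + 126.4 = 223.4 → 223
  G: 80 + 140 = 220 → 220
  B: 245 + 8 = 253 → 253
rgb(223, 220, 253) = #DFDCFD.

#DFDCFD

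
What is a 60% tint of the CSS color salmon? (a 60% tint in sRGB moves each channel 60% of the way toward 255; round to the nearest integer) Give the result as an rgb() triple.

CSS salmon is rgb(250, 128, 114).
A 60% tint moves each channel 60% toward 255:
  R: 250 + 0.6×(255−250) = 250 + 3 = 253 → 253
  G: 128 + 0.6×(255−128) = 128 + 76.2 = 204.2 → 204
  B: 114 + 84.6 = 198.6 → 199

rgb(253, 204, 199)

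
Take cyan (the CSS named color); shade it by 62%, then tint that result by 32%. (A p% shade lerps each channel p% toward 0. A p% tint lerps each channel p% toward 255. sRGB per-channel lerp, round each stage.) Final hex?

CSS cyan is rgb(0, 255, 255).
Per channel, c → c + 0.62(0 − c):
  R: 0 + 0.62×(0−0) = 0 + 0 = 0 → 0
  G: 255 − 158.1 = 96.9 → 97
  B: 255 + 0.62×(0−255) = 255 − 158.1 = 96.9 → 97
After the shade: rgb(0, 97, 97) = #006161.
A 32% tint moves each channel 32% toward 255:
  R: 0 + 81.6 = 81.6 → 82
  G: 97 + 50.56 = 147.56 → 148
  B: 97 + 0.32×(255−97) = 97 + 50.56 = 147.56 → 148
rgb(82, 148, 148) = #529494.

#529494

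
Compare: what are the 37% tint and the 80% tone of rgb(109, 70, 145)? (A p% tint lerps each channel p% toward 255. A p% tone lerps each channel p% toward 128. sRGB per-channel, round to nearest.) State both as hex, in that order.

#A38ABA, #7C7483

37% tint:
  R: 109 + 54.02 = 163.02 → 163
  G: 70 + 68.45 = 138.45 → 138
  B: 145 + 40.7 = 185.7 → 186
  → #A38ABA
80% tone:
  R: 109 + 0.8×(128−109) = 109 + 15.2 = 124.2 → 124
  G: 70 + 46.4 = 116.4 → 116
  B: 145 + 0.8×(128−145) = 145 − 13.6 = 131.4 → 131
  → #7C7483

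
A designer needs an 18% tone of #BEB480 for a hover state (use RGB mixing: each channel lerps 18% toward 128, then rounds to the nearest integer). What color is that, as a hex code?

#B3AB80

#BEB480 is rgb(190, 180, 128).
Per channel, c → c + 0.18(128 − c):
  R: 190 + 0.18×(128−190) = 190 − 11.16 = 178.84 → 179
  G: 180 − 9.36 = 170.64 → 171
  B: 128 + 0.18×(128−128) = 128 + 0 = 128 → 128
rgb(179, 171, 128) = #B3AB80.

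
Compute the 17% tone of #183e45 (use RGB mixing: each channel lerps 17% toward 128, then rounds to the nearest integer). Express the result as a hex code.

#183e45 is rgb(24, 62, 69).
A 17% tone moves each channel 17% toward 128:
  R: 24 + 0.17×(128−24) = 24 + 17.68 = 41.68 → 42
  G: 62 + 11.22 = 73.22 → 73
  B: 69 + 10.03 = 79.03 → 79
rgb(42, 73, 79) = #2a494f.

#2a494f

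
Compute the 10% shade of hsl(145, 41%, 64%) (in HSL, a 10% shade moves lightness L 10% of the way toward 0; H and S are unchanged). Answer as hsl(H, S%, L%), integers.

L moves 10% from 64 toward 0: 64 − 6.4 = 57.6 → 58.
H and S are unchanged.

hsl(145, 41%, 58%)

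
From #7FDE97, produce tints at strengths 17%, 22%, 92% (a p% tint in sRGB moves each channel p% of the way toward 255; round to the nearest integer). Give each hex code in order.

#7FDE97 is rgb(127, 222, 151).
17%: (127 + 21.76 = 148.76→149, 222 + 5.61 = 227.61→228, 151 + 17.68 = 168.68→169) → #95E4A9
22%: (127 + 28.16 = 155.16→155, 222 + 7.26 = 229.26→229, 151 + 22.88 = 173.88→174) → #9BE5AE
92%: (127 + 117.76 = 244.76→245, 222 + 30.36 = 252.36→252, 151 + 95.68 = 246.68→247) → #F5FCF7

#95E4A9, #9BE5AE, #F5FCF7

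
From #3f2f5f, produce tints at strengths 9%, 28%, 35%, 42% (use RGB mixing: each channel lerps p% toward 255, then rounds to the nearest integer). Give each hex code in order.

#50426d, #75698c, #827897, #9086a2

#3f2f5f is rgb(63, 47, 95).
9%: (63 + 17.28 = 80.28→80, 47 + 18.72 = 65.72→66, 95 + 14.4 = 109.4→109) → #50426d
28%: (63 + 53.76 = 116.76→117, 47 + 58.24 = 105.24→105, 95 + 44.8 = 139.8→140) → #75698c
35%: (63 + 67.2 = 130.2→130, 47 + 72.8 = 119.8→120, 95 + 56 = 151→151) → #827897
42%: (63 + 80.64 = 143.64→144, 47 + 87.36 = 134.36→134, 95 + 67.2 = 162.2→162) → #9086a2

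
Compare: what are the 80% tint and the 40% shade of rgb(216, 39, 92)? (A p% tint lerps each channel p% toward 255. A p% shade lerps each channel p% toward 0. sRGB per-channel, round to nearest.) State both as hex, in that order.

80% tint:
  R: 216 + 0.8×(255−216) = 216 + 31.2 = 247.2 → 247
  G: 39 + 172.8 = 211.8 → 212
  B: 92 + 0.8×(255−92) = 92 + 130.4 = 222.4 → 222
  → #F7D4DE
40% shade:
  R: 216 + 0.4×(0−216) = 216 − 86.4 = 129.6 → 130
  G: 39 − 15.6 = 23.4 → 23
  B: 92 + 0.4×(0−92) = 92 − 36.8 = 55.2 → 55
  → #821737

#F7D4DE, #821737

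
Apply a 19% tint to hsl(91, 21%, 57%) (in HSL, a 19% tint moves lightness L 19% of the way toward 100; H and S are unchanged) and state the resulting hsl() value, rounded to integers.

L moves 19% from 57 toward 100: 57 + 8.17 = 65.17 → 65.
H and S are unchanged.

hsl(91, 21%, 65%)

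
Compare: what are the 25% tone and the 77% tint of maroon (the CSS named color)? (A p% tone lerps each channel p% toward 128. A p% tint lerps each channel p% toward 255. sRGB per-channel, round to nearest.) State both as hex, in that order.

#802020, #E2C4C4

CSS maroon is rgb(128, 0, 0).
25% tone:
  R: 128 + 0.25×(128−128) = 128 + 0 = 128 → 128
  G: 0 + 0.25×(128−0) = 0 + 32 = 32 → 32
  B: 0 + 0.25×(128−0) = 0 + 32 = 32 → 32
  → #802020
77% tint:
  R: 128 + 0.77×(255−128) = 128 + 97.79 = 225.79 → 226
  G: 0 + 0.77×(255−0) = 0 + 196.35 = 196.35 → 196
  B: 0 + 0.77×(255−0) = 0 + 196.35 = 196.35 → 196
  → #E2C4C4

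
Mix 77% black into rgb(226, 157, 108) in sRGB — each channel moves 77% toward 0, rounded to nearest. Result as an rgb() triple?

rgb(52, 36, 25)

Per channel, c → c + 0.77(0 − c):
  R: 226 − 174.02 = 51.98 → 52
  G: 157 − 120.89 = 36.11 → 36
  B: 108 + 0.77×(0−108) = 108 − 83.16 = 24.84 → 25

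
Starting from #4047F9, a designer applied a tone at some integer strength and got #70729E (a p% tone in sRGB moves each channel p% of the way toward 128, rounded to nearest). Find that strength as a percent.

75%

#4047F9 is rgb(64, 71, 249); #70729E is rgb(112, 114, 158).
On the B channel (widest range): 158 ≈ 249 + (p/100)(128 − 249), so p ≈ 100×(158 − 249)/(128 − 249) = -9100/-121 = 75.21.
p = 75 reproduces all three channels after rounding.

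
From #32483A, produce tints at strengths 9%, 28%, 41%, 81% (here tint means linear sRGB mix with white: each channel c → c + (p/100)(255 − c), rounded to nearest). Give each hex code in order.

#32483A is rgb(50, 72, 58).
9%: (50 + 18.45 = 68.45→68, 72 + 16.47 = 88.47→88, 58 + 17.73 = 75.73→76) → #44584C
28%: (50 + 57.4 = 107.4→107, 72 + 51.24 = 123.24→123, 58 + 55.16 = 113.16→113) → #6B7B71
41%: (50 + 84.05 = 134.05→134, 72 + 75.03 = 147.03→147, 58 + 80.77 = 138.77→139) → #86938B
81%: (50 + 166.05 = 216.05→216, 72 + 148.23 = 220.23→220, 58 + 159.57 = 217.57→218) → #D8DCDA

#44584C, #6B7B71, #86938B, #D8DCDA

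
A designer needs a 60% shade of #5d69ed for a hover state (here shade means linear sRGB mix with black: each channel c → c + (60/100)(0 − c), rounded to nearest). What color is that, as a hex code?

#5d69ed is rgb(93, 105, 237).
A 60% shade moves each channel 60% toward 0:
  R: 93 − 55.8 = 37.2 → 37
  G: 105 + 0.6×(0−105) = 105 − 63 = 42 → 42
  B: 237 + 0.6×(0−237) = 237 − 142.2 = 94.8 → 95
rgb(37, 42, 95) = #252a5f.

#252a5f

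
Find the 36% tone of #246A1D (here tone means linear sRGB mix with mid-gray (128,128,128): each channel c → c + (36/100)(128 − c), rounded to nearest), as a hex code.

#457241

#246A1D is rgb(36, 106, 29).
Per channel, c → c + 0.36(128 − c):
  R: 36 + 33.12 = 69.12 → 69
  G: 106 + 7.92 = 113.92 → 114
  B: 29 + 0.36×(128−29) = 29 + 35.64 = 64.64 → 65
rgb(69, 114, 65) = #457241.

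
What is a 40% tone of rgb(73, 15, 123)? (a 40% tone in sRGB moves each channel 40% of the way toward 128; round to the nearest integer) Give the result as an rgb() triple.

rgb(95, 60, 125)

Lerp each channel 40% toward 128:
  R: 73 + 0.4×(128−73) = 73 + 22 = 95 → 95
  G: 15 + 0.4×(128−15) = 15 + 45.2 = 60.2 → 60
  B: 123 + 0.4×(128−123) = 123 + 2 = 125 → 125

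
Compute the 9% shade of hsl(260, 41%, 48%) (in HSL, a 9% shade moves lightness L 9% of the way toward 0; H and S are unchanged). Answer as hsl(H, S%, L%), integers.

L moves 9% from 48 toward 0: 48 − 4.32 = 43.68 → 44.
H and S are unchanged.

hsl(260, 41%, 44%)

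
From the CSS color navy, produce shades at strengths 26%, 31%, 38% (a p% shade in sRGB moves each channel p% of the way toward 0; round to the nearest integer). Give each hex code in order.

CSS navy is rgb(0, 0, 128).
26%: (0→0, 0→0, 128 − 33.28 = 94.72→95) → #00005F
31%: (0→0, 0→0, 128 − 39.68 = 88.32→88) → #000058
38%: (0→0, 0→0, 128 − 48.64 = 79.36→79) → #00004F

#00005F, #000058, #00004F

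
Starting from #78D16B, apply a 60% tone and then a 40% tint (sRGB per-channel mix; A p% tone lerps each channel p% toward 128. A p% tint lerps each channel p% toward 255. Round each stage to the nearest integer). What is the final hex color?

#78D16B is rgb(120, 209, 107).
A 60% tone moves each channel 60% toward 128:
  R: 120 + 4.8 = 124.8 → 125
  G: 209 + 0.6×(128−209) = 209 − 48.6 = 160.4 → 160
  B: 107 + 12.6 = 119.6 → 120
After the tone: rgb(125, 160, 120) = #7DA078.
A 40% tint moves each channel 40% toward 255:
  R: 125 + 52 = 177 → 177
  G: 160 + 0.4×(255−160) = 160 + 38 = 198 → 198
  B: 120 + 54 = 174 → 174
rgb(177, 198, 174) = #B1C6AE.

#B1C6AE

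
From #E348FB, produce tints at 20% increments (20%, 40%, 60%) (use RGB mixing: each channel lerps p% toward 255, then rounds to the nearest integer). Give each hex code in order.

#E348FB is rgb(227, 72, 251).
20%: (227 + 5.6 = 232.6→233, 72 + 36.6 = 108.6→109, 251 + 0.8 = 251.8→252) → #E96DFC
40%: (227 + 11.2 = 238.2→238, 72 + 73.2 = 145.2→145, 251 + 1.6 = 252.6→253) → #EE91FD
60%: (227 + 16.8 = 243.8→244, 72 + 109.8 = 181.8→182, 251 + 2.4 = 253.4→253) → #F4B6FD

#E96DFC, #EE91FD, #F4B6FD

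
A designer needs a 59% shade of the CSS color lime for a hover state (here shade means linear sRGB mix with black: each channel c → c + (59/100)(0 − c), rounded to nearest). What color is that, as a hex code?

#006900

CSS lime is rgb(0, 255, 0).
Per channel, c → c + 0.59(0 − c):
  R: 0 + 0 = 0 → 0
  G: 255 + 0.59×(0−255) = 255 − 150.45 = 104.55 → 105
  B: 0 + 0 = 0 → 0
rgb(0, 105, 0) = #006900.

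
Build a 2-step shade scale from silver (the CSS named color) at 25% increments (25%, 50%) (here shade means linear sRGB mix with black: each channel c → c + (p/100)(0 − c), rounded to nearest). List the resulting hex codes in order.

CSS silver is rgb(192, 192, 192).
25%: (192 − 48 = 144→144, 192 − 48 = 144→144, 192 − 48 = 144→144) → #909090
50%: (192 − 96 = 96→96, 192 − 96 = 96→96, 192 − 96 = 96→96) → #606060

#909090, #606060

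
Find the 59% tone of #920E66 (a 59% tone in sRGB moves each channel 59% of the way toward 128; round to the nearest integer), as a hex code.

#875175

#920E66 is rgb(146, 14, 102).
Per channel, c → c + 0.59(128 − c):
  R: 146 + 0.59×(128−146) = 146 − 10.62 = 135.38 → 135
  G: 14 + 0.59×(128−14) = 14 + 67.26 = 81.26 → 81
  B: 102 + 15.34 = 117.34 → 117
rgb(135, 81, 117) = #875175.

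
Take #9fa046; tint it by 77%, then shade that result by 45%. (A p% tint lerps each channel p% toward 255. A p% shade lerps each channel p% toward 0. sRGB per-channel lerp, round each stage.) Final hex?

#9fa046 is rgb(159, 160, 70).
Lerp each channel 77% toward 255:
  R: 159 + 0.77×(255−159) = 159 + 73.92 = 232.92 → 233
  G: 160 + 0.77×(255−160) = 160 + 73.15 = 233.15 → 233
  B: 70 + 0.77×(255−70) = 70 + 142.45 = 212.45 → 212
After the tint: rgb(233, 233, 212) = #e9e9d4.
Per channel, c → c + 0.45(0 − c):
  R: 233 + 0.45×(0−233) = 233 − 104.85 = 128.15 → 128
  G: 233 + 0.45×(0−233) = 233 − 104.85 = 128.15 → 128
  B: 212 + 0.45×(0−212) = 212 − 95.4 = 116.6 → 117
rgb(128, 128, 117) = #808075.

#808075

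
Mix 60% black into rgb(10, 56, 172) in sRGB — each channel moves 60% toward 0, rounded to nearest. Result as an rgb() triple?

rgb(4, 22, 69)

Per channel, c → c + 0.6(0 − c):
  R: 10 − 6 = 4 → 4
  G: 56 + 0.6×(0−56) = 56 − 33.6 = 22.4 → 22
  B: 172 + 0.6×(0−172) = 172 − 103.2 = 68.8 → 69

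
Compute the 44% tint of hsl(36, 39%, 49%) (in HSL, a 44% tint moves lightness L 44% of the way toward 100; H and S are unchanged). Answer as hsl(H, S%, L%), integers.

L moves 44% from 49 toward 100: 49 + 22.44 = 71.44 → 71.
H and S are unchanged.

hsl(36, 39%, 71%)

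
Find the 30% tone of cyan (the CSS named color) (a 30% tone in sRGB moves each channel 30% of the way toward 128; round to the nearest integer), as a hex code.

CSS cyan is rgb(0, 255, 255).
Lerp each channel 30% toward 128:
  R: 0 + 38.4 = 38.4 → 38
  G: 255 + 0.3×(128−255) = 255 − 38.1 = 216.9 → 217
  B: 255 − 38.1 = 216.9 → 217
rgb(38, 217, 217) = #26D9D9.

#26D9D9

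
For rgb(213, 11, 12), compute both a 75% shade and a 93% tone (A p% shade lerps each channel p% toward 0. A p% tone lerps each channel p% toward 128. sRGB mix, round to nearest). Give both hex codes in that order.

75% shade:
  R: 213 − 159.75 = 53.25 → 53
  G: 11 + 0.75×(0−11) = 11 − 8.25 = 2.75 → 3
  B: 12 + 0.75×(0−12) = 12 − 9 = 3 → 3
  → #350303
93% tone:
  R: 213 + 0.93×(128−213) = 213 − 79.05 = 133.95 → 134
  G: 11 + 0.93×(128−11) = 11 + 108.81 = 119.81 → 120
  B: 12 + 0.93×(128−12) = 12 + 107.88 = 119.88 → 120
  → #867878

#350303, #867878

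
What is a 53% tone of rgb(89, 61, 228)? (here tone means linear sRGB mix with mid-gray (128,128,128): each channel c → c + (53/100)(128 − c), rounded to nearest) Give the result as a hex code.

Per channel, c → c + 0.53(128 − c):
  R: 89 + 0.53×(128−89) = 89 + 20.67 = 109.67 → 110
  G: 61 + 0.53×(128−61) = 61 + 35.51 = 96.51 → 97
  B: 228 − 53 = 175 → 175
rgb(110, 97, 175) = #6e61af.

#6e61af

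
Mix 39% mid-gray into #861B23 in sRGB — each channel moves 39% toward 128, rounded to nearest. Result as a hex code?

#861B23 is rgb(134, 27, 35).
A 39% tone moves each channel 39% toward 128:
  R: 134 + 0.39×(128−134) = 134 − 2.34 = 131.66 → 132
  G: 27 + 39.39 = 66.39 → 66
  B: 35 + 36.27 = 71.27 → 71
rgb(132, 66, 71) = #844247.

#844247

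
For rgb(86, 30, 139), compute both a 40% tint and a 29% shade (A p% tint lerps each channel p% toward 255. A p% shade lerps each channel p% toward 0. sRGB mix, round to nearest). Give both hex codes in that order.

40% tint:
  R: 86 + 0.4×(255−86) = 86 + 67.6 = 153.6 → 154
  G: 30 + 0.4×(255−30) = 30 + 90 = 120 → 120
  B: 139 + 0.4×(255−139) = 139 + 46.4 = 185.4 → 185
  → #9A78B9
29% shade:
  R: 86 − 24.94 = 61.06 → 61
  G: 30 + 0.29×(0−30) = 30 − 8.7 = 21.3 → 21
  B: 139 − 40.31 = 98.69 → 99
  → #3D1563

#9A78B9, #3D1563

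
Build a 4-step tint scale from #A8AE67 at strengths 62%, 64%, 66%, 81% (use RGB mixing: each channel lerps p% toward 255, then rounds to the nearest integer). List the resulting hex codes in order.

#DEE0C5, #E0E2C8, #E1E3CB, #EEF0E2

#A8AE67 is rgb(168, 174, 103).
62%: (168 + 53.94 = 221.94→222, 174 + 50.22 = 224.22→224, 103 + 94.24 = 197.24→197) → #DEE0C5
64%: (168 + 55.68 = 223.68→224, 174 + 51.84 = 225.84→226, 103 + 97.28 = 200.28→200) → #E0E2C8
66%: (168 + 57.42 = 225.42→225, 174 + 53.46 = 227.46→227, 103 + 100.32 = 203.32→203) → #E1E3CB
81%: (168 + 70.47 = 238.47→238, 174 + 65.61 = 239.61→240, 103 + 123.12 = 226.12→226) → #EEF0E2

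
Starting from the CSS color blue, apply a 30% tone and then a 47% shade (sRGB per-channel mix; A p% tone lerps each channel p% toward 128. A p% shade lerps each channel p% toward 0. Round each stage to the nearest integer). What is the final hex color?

CSS blue is rgb(0, 0, 255).
Lerp each channel 30% toward 128:
  R: 0 + 38.4 = 38.4 → 38
  G: 0 + 0.3×(128−0) = 0 + 38.4 = 38.4 → 38
  B: 255 + 0.3×(128−255) = 255 − 38.1 = 216.9 → 217
After the tone: rgb(38, 38, 217) = #2626d9.
A 47% shade moves each channel 47% toward 0:
  R: 38 + 0.47×(0−38) = 38 − 17.86 = 20.14 → 20
  G: 38 + 0.47×(0−38) = 38 − 17.86 = 20.14 → 20
  B: 217 + 0.47×(0−217) = 217 − 101.99 = 115.01 → 115
rgb(20, 20, 115) = #141473.

#141473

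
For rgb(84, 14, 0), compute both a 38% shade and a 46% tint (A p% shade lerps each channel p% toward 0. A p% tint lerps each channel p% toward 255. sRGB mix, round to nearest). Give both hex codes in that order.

#340900, #a37d75

38% shade:
  R: 84 + 0.38×(0−84) = 84 − 31.92 = 52.08 → 52
  G: 14 + 0.38×(0−14) = 14 − 5.32 = 8.68 → 9
  B: 0 + 0.38×(0−0) = 0 + 0 = 0 → 0
  → #340900
46% tint:
  R: 84 + 0.46×(255−84) = 84 + 78.66 = 162.66 → 163
  G: 14 + 110.86 = 124.86 → 125
  B: 0 + 0.46×(255−0) = 0 + 117.3 = 117.3 → 117
  → #a37d75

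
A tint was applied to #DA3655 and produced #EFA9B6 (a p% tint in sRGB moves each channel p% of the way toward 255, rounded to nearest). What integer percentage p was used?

57%

#DA3655 is rgb(218, 54, 85); #EFA9B6 is rgb(239, 169, 182).
On the G channel (widest range): 169 ≈ 54 + (p/100)(255 − 54), so p ≈ 100×(169 − 54)/(255 − 54) = 11500/201 = 57.21.
p = 57 reproduces all three channels after rounding.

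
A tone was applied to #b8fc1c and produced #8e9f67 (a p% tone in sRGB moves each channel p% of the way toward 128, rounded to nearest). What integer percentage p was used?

#b8fc1c is rgb(184, 252, 28); #8e9f67 is rgb(142, 159, 103).
On the G channel (widest range): 159 ≈ 252 + (p/100)(128 − 252), so p ≈ 100×(159 − 252)/(128 − 252) = -9300/-124 = 75.00.
p = 75 reproduces all three channels after rounding.

75%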